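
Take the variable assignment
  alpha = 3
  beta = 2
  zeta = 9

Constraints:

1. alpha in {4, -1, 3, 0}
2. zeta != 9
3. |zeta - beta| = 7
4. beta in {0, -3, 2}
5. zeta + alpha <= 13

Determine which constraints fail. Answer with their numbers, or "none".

1. alpha = 3 is in {4, -1, 3, 0} — holds.
2. zeta = 9, but 9 is required to differ — fails.
3. |9 - 2| = 7 — holds.
4. beta = 2 is in {0, -3, 2} — holds.
5. zeta + alpha = 9 + 3 = 12; 12 ≤ 13 — holds.

No — constraint 2 is not satisfied.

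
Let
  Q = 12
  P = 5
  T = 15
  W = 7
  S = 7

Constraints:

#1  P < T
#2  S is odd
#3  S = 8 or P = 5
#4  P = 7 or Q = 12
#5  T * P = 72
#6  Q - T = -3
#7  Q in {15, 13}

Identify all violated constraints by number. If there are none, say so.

Constraints 5 and 7 do not hold.

#1 P = 5, T = 15; 5 < 15  ✓
#2 S = 7 is odd  ✓
#3 S = 7 ≠ 8, but P = 5 = 5 (second disjunct)  ✓
#4 P = 5 ≠ 7, but Q = 12 = 12 (second disjunct)  ✓
#5 T * P = 15 * 5 = 75, not 72  ✗
#6 Q - T = 12 - 15 = -3  ✓
#7 Q = 12 is not in {15, 13}  ✗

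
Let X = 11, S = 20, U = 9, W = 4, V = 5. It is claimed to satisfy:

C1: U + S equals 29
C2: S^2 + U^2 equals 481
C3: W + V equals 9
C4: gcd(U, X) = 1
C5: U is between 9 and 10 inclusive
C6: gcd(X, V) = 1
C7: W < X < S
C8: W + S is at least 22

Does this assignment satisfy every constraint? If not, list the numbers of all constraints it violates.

All constraints are satisfied.

C1: U + S = 9 + 20 = 29 — holds.
C2: S^2 + U^2 = 20^2 + 9^2 = 400 + 81 = 481 — holds.
C3: W + V = 4 + 5 = 9 — holds.
C4: gcd(9, 11) = 1 — holds.
C5: U = 9 lies in [9, 10] — holds.
C6: gcd(11, 5) = 1 — holds.
C7: values 4 < 11 < 20 — holds.
C8: W + S = 4 + 20 = 24; 24 ≥ 22 — holds.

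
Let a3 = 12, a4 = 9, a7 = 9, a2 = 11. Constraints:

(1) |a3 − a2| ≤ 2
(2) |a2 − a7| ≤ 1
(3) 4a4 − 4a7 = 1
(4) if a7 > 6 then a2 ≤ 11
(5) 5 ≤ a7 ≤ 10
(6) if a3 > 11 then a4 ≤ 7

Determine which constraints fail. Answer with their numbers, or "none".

(1) |12 − 11| = 1; 1 ≤ 2  holds
(2) |11 − 9| = 2; 2 > 1, exceeds bound 1  fails
(3) 4a4 − 4a7 = 4(9) − 4(9) = 0, not 1  fails
(4) a7 = 9 > 6, so we need a2 ≤ 11; a2 = 11 ≤ 11  holds
(5) a7 = 9 lies in [5, 10]  holds
(6) a3 = 12 > 11, so we need a4 ≤ 7; but a4 = 9 > 7  fails

No — constraints 2, 3, 6 are not satisfied.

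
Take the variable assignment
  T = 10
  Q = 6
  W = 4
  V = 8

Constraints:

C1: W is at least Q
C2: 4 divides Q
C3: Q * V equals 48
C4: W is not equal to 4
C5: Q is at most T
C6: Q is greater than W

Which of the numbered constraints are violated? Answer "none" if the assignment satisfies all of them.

The assignment fails constraints 1, 2, and 4.

C1: W = 4, Q = 6; 4 < 6 (want ≥)  ✘
C2: 6 = 4*1 + 2, so 4 does not divide 6  ✘
C3: Q * V = 6 * 8 = 48  ✔
C4: W = 4, but 4 is required to differ  ✘
C5: Q = 6, T = 10; 6 ≤ 10  ✔
C6: Q = 6, W = 4; 6 > 4  ✔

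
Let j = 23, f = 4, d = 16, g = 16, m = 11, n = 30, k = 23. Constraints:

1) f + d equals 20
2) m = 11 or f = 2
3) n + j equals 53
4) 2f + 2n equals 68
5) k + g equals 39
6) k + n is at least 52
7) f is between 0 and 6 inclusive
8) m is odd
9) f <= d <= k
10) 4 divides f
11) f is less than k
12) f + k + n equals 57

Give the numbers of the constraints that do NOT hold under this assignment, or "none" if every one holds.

1) f + d = 4 + 16 = 20 — holds.
2) m = 11 = 11 (first disjunct) — holds.
3) n + j = 30 + 23 = 53 — holds.
4) 2f + 2n = 2(4) + 2(30) = 68 — holds.
5) k + g = 23 + 16 = 39 — holds.
6) k + n = 23 + 30 = 53; 53 ≥ 52 — holds.
7) f = 4 lies in [0, 6] — holds.
8) m = 11 is odd — holds.
9) values 4 <= 16 <= 23 — holds.
10) 4 / 4 = 1, so 4 divides 4 — holds.
11) f = 4, k = 23; 4 < 23 — holds.
12) f + k + n = 4 + 23 + 30 = 57 — holds.

Yes — all constraints hold.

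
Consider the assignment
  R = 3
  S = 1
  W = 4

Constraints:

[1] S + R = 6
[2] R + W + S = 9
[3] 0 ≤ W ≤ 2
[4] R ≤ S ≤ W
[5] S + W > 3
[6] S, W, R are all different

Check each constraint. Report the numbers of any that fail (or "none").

[1] S + R = 1 + 3 = 4, not 6 — violated.
[2] R + W + S = 3 + 4 + 1 = 8, not 9 — violated.
[3] W = 4 is outside [0, 2] — violated.
[4] values 3, 1, 4; R = 3 is not ≤ S = 1 — violated.
[5] S + W = 1 + 4 = 5; 5 > 3 — satisfied.
[6] values 1, 4, 3 are pairwise distinct — satisfied.

No — constraints 1, 2, 3, 4 are not satisfied.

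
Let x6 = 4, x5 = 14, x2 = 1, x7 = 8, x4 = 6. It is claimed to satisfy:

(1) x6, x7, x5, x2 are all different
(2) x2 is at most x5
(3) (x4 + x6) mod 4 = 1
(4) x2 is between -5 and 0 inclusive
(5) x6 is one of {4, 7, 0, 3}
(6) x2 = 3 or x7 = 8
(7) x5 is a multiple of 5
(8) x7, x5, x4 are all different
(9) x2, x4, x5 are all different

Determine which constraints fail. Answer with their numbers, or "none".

The assignment fails constraints 3, 4, 7.

(1) values 4, 8, 14, 1 are pairwise distinct  ✓
(2) x2 = 1, x5 = 14; 1 ≤ 14  ✓
(3) x4 + x6 = 10; 10 mod 4 = 2, not 1  ✗
(4) x2 = 1 is outside [-5, 0]  ✗
(5) x6 = 4 is in {4, 7, 0, 3}  ✓
(6) x2 = 1 ≠ 3, but x7 = 8 = 8 (second disjunct)  ✓
(7) 14 = 5*2 + 4, so 5 does not divide 14  ✗
(8) values 8, 14, 6 are pairwise distinct  ✓
(9) values 1, 6, 14 are pairwise distinct  ✓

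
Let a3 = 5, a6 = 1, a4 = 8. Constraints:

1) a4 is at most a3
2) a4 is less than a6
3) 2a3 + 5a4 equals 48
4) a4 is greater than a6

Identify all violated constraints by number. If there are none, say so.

Violated: 1, 2, 3.

1) a4 = 8, a3 = 5; 8 > 5 (want ≤) — violated.
2) a4 = 8, a6 = 1; 8 ≥ 1 (want <) — violated.
3) 2a3 + 5a4 = 2(5) + 5(8) = 50, not 48 — violated.
4) a4 = 8, a6 = 1; 8 > 1 — satisfied.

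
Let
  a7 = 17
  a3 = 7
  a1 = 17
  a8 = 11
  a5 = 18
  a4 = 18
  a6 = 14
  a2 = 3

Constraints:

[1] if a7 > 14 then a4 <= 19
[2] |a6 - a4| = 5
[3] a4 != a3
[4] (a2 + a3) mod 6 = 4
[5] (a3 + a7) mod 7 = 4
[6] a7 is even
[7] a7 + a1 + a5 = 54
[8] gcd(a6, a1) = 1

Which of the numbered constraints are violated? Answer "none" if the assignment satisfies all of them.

[1] a7 = 17 > 14, so we need a4 ≤ 19; a4 = 18 ≤ 19  OK
[2] |14 - 18| = 4, not 5  FAIL
[3] a4 = 18, a3 = 7; distinct  OK
[4] a2 + a3 = 10; 10 mod 6 = 4  OK
[5] a3 + a7 = 24; 24 mod 7 = 3, not 4  FAIL
[6] a7 = 17 is odd  FAIL
[7] a7 + a1 + a5 = 17 + 17 + 18 = 52, not 54  FAIL
[8] gcd(14, 17) = 1  OK

The assignment fails constraints 2, 5, 6, and 7.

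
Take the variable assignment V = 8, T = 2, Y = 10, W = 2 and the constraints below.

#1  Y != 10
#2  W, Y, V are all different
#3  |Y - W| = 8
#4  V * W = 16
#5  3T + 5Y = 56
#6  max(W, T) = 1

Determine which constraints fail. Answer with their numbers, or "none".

#1 Y = 10, but 10 is required to differ  fails
#2 values 2, 10, 8 are pairwise distinct  holds
#3 |10 - 2| = 8  holds
#4 V * W = 8 * 2 = 16  holds
#5 3T + 5Y = 3(2) + 5(10) = 56  holds
#6 max(2, 2) = 2, not 1  fails

Constraints 1 and 6 do not hold.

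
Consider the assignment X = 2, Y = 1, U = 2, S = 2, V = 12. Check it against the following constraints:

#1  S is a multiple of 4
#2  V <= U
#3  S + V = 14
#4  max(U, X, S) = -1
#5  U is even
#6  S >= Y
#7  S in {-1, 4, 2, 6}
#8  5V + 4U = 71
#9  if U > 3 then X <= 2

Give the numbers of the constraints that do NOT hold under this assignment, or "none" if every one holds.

Constraints 1, 2, 4, 8 do not hold.

#1 2 = 4*0 + 2, so 4 does not divide 2 — does not hold.
#2 V = 12, U = 2; 12 > 2 (want ≤) — does not hold.
#3 S + V = 2 + 12 = 14 — holds.
#4 max(2, 2, 2) = 2, not -1 — does not hold.
#5 U = 2 is even — holds.
#6 S = 2, Y = 1; 2 ≥ 1 — holds.
#7 S = 2 is in {-1, 4, 2, 6} — holds.
#8 5V + 4U = 5(12) + 4(2) = 68, not 71 — does not hold.
#9 U = 2, not > 3; antecedent false, conditional vacuously true — holds.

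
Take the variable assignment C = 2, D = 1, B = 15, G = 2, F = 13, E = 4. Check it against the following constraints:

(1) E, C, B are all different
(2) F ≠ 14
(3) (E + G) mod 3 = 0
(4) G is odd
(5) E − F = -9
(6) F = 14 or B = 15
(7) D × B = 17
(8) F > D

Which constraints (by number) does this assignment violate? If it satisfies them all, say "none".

(1) values 4, 2, 15 are pairwise distinct  ✔
(2) F = 13, and 13 ≠ 14  ✔
(3) E + G = 6; 6 mod 3 = 0  ✔
(4) G = 2 is even  ✘
(5) E − F = 4 − 13 = -9  ✔
(6) F = 13 ≠ 14, but B = 15 = 15 (second disjunct)  ✔
(7) D × B = 1 × 15 = 15, not 17  ✘
(8) F = 13, D = 1; 13 > 1  ✔

Constraints 4 and 7 are violated.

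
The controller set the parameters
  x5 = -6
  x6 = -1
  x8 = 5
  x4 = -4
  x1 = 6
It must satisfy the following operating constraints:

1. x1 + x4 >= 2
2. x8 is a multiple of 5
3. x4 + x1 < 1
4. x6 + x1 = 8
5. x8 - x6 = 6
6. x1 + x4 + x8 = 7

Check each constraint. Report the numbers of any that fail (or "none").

No — constraints 3 and 4 are not satisfied.

1. x1 + x4 = 6 + (-4) = 2; 2 ≥ 2  holds
2. 5 / 5 = 1, so 5 divides 5  holds
3. x4 + x1 = -4 + 6 = 2; 2 ≥ 1, bound 1 not met  fails
4. x6 + x1 = -1 + 6 = 5, not 8  fails
5. x8 - x6 = 5 - (-1) = 6  holds
6. x1 + x4 + x8 = 6 + (-4) + 5 = 7  holds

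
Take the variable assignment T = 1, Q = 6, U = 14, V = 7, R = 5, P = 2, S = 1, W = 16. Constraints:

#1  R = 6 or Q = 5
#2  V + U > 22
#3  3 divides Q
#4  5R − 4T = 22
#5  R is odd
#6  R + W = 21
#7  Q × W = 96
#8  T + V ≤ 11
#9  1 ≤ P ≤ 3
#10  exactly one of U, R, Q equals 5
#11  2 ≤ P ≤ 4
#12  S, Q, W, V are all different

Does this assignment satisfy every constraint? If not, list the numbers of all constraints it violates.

Constraints 1, 2, and 4 do not hold.

#1 R = 5 ≠ 6 and Q = 6 ≠ 5; both disjuncts false — violated.
#2 V + U = 7 + 14 = 21; 21 ≤ 22, bound 22 not met — violated.
#3 6 / 3 = 2, so 3 divides 6 — satisfied.
#4 5R − 4T = 5(5) − 4(1) = 21, not 22 — violated.
#5 R = 5 is odd — satisfied.
#6 R + W = 5 + 16 = 21 — satisfied.
#7 Q × W = 6 × 16 = 96 — satisfied.
#8 T + V = 1 + 7 = 8; 8 ≤ 11 — satisfied.
#9 P = 2 lies in [1, 3] — satisfied.
#10 U=14, R=5, Q=6; 1 of them equals 5 — satisfied.
#11 P = 2 lies in [2, 4] — satisfied.
#12 values 1, 6, 16, 7 are pairwise distinct — satisfied.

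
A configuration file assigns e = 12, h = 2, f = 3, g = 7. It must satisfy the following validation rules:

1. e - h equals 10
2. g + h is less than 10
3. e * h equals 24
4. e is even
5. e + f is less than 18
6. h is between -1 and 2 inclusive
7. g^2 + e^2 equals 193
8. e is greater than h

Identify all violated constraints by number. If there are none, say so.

1. e - h = 12 - 2 = 10 — holds.
2. g + h = 7 + 2 = 9; 9 < 10 — holds.
3. e * h = 12 * 2 = 24 — holds.
4. e = 12 is even — holds.
5. e + f = 12 + 3 = 15; 15 < 18 — holds.
6. h = 2 lies in [-1, 2] — holds.
7. g^2 + e^2 = 7^2 + 12^2 = 49 + 144 = 193 — holds.
8. e = 12, h = 2; 12 > 2 — holds.

No violations.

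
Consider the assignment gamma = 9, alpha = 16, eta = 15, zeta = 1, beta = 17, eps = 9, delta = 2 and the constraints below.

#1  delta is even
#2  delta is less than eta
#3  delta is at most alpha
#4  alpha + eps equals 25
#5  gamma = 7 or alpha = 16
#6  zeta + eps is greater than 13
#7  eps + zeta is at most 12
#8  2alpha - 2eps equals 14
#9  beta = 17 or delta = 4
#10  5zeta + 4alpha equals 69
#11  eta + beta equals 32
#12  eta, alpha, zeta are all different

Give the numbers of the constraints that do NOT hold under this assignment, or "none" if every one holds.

#1 delta = 2 is even  ✓
#2 delta = 2, eta = 15; 2 < 15  ✓
#3 delta = 2, alpha = 16; 2 ≤ 16  ✓
#4 alpha + eps = 16 + 9 = 25  ✓
#5 gamma = 9 ≠ 7, but alpha = 16 = 16 (second disjunct)  ✓
#6 zeta + eps = 1 + 9 = 10; 10 ≤ 13, bound 13 not met  ✗
#7 eps + zeta = 9 + 1 = 10; 10 ≤ 12  ✓
#8 2alpha - 2eps = 2(16) - 2(9) = 14  ✓
#9 beta = 17 = 17 (first disjunct)  ✓
#10 5zeta + 4alpha = 5(1) + 4(16) = 69  ✓
#11 eta + beta = 15 + 17 = 32  ✓
#12 values 15, 16, 1 are pairwise distinct  ✓

Violated: 6.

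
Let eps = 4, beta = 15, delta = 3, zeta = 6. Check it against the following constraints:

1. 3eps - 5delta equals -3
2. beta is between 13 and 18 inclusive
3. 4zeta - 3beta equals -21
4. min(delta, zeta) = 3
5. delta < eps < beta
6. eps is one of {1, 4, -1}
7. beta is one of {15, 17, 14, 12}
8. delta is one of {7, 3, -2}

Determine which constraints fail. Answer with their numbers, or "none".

1. 3eps - 5delta = 3(4) - 5(3) = -3 — OK.
2. beta = 15 lies in [13, 18] — OK.
3. 4zeta - 3beta = 4(6) - 3(15) = -21 — OK.
4. min(3, 6) = 3 — OK.
5. values 3 < 4 < 15 — OK.
6. eps = 4 is in {1, 4, -1} — OK.
7. beta = 15 is in {15, 17, 14, 12} — OK.
8. delta = 3 is in {7, 3, -2} — OK.

No violations.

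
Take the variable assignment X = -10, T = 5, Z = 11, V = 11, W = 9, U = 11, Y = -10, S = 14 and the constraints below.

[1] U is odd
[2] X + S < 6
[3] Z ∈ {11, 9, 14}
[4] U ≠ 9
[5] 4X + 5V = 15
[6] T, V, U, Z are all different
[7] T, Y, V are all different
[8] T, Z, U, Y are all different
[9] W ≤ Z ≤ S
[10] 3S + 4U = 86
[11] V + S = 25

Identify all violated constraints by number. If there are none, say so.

[1] U = 11 is odd — satisfied.
[2] X + S = -10 + 14 = 4; 4 < 6 — satisfied.
[3] Z = 11 is in {11, 9, 14} — satisfied.
[4] U = 11, and 11 ≠ 9 — satisfied.
[5] 4X + 5V = 4(-10) + 5(11) = 15 — satisfied.
[6] V = U = 11, not all different — violated.
[7] values 5, -10, 11 are pairwise distinct — satisfied.
[8] Z = U = 11, not all different — violated.
[9] values 9 ≤ 11 ≤ 14 — satisfied.
[10] 3S + 4U = 3(14) + 4(11) = 86 — satisfied.
[11] V + S = 11 + 14 = 25 — satisfied.

Constraints 6, 8 do not hold.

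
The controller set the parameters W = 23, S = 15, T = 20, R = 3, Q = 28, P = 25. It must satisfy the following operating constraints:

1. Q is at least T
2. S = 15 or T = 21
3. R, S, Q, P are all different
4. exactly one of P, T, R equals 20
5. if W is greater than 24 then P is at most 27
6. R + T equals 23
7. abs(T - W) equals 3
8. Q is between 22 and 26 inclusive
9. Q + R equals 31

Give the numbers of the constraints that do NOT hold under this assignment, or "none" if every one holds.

1. Q = 28, T = 20; 28 ≥ 20 — satisfied.
2. S = 15 = 15 (first disjunct) — satisfied.
3. values 3, 15, 28, 25 are pairwise distinct — satisfied.
4. P=25, T=20, R=3; 1 of them equals 20 — satisfied.
5. W = 23, not > 24; antecedent false, conditional vacuously true — satisfied.
6. R + T = 3 + 20 = 23 — satisfied.
7. abs(20 - 23) = 3 — satisfied.
8. Q = 28 is outside [22, 26] — violated.
9. Q + R = 28 + 3 = 31 — satisfied.

Constraint 8 is violated.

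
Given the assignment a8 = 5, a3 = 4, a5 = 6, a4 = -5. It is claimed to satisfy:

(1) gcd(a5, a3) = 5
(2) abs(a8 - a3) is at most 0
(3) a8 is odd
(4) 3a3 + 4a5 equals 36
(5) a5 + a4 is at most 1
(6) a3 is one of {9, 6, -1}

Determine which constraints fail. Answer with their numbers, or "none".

Violated: 1, 2, and 6.

(1) gcd(6, 4) = 2, not 5  no
(2) abs(5 - 4) = 1; 1 > 0, exceeds bound 0  no
(3) a8 = 5 is odd  yes
(4) 3a3 + 4a5 = 3(4) + 4(6) = 36  yes
(5) a5 + a4 = 6 + (-5) = 1; 1 ≤ 1  yes
(6) a3 = 4 is not in {9, 6, -1}  no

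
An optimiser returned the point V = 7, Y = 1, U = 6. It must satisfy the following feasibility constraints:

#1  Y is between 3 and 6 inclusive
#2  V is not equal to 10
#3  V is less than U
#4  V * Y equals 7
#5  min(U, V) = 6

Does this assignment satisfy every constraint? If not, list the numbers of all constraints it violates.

The assignment fails constraints 1, 3.

#1 Y = 1 is outside [3, 6]  no
#2 V = 7, and 7 ≠ 10  yes
#3 V = 7, U = 6; 7 ≥ 6 (want <)  no
#4 V * Y = 7 * 1 = 7  yes
#5 min(6, 7) = 6  yes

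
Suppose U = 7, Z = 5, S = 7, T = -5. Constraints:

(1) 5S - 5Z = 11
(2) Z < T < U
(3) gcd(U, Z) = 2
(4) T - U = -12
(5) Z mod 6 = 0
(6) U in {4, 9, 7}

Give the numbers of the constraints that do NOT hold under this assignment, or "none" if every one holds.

(1) 5S - 5Z = 5(7) - 5(5) = 10, not 11 — violated.
(2) values 5, -5, 7; Z = 5 is not < T = -5 — violated.
(3) gcd(7, 5) = 1, not 2 — violated.
(4) T - U = -5 - 7 = -12 — satisfied.
(5) 5 mod 6 = 5, not 0 — violated.
(6) U = 7 is in {4, 9, 7} — satisfied.

The assignment fails constraints 1, 2, 3, 5.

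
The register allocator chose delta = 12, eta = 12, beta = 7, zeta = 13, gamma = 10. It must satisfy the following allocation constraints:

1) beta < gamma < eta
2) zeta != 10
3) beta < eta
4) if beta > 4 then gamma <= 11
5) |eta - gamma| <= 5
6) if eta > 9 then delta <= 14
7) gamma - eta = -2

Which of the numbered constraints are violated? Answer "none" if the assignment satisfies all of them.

1) values 7 < 10 < 12 — OK.
2) zeta = 13, and 13 ≠ 10 — OK.
3) beta = 7, eta = 12; 7 < 12 — OK.
4) beta = 7 > 4, so we need gamma ≤ 11; gamma = 10 ≤ 11 — OK.
5) |12 - 10| = 2; 2 ≤ 5 — OK.
6) eta = 12 > 9, so we need delta ≤ 14; delta = 12 ≤ 14 — OK.
7) gamma - eta = 10 - 12 = -2 — OK.

No violations.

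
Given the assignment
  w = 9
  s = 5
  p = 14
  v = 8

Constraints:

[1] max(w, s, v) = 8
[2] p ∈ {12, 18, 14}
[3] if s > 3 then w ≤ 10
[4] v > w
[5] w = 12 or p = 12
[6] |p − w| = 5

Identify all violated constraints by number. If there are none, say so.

Constraints 1, 4, 5 are violated.

[1] max(9, 5, 8) = 9, not 8  ✗
[2] p = 14 is in {12, 18, 14}  ✓
[3] s = 5 > 3, so we need w ≤ 10; w = 9 ≤ 10  ✓
[4] v = 8, w = 9; 8 ≤ 9 (want >)  ✗
[5] w = 9 ≠ 12 and p = 14 ≠ 12; both disjuncts false  ✗
[6] |14 − 9| = 5  ✓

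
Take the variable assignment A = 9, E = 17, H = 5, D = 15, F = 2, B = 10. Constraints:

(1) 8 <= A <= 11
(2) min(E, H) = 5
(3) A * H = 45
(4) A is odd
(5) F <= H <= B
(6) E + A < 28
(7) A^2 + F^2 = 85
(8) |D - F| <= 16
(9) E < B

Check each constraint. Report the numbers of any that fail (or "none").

(1) A = 9 lies in [8, 11] — holds.
(2) min(17, 5) = 5 — holds.
(3) A * H = 9 * 5 = 45 — holds.
(4) A = 9 is odd — holds.
(5) values 2 <= 5 <= 10 — holds.
(6) E + A = 17 + 9 = 26; 26 < 28 — holds.
(7) A^2 + F^2 = 9^2 + 2^2 = 81 + 4 = 85 — holds.
(8) |15 - 2| = 13; 13 ≤ 16 — holds.
(9) E = 17, B = 10; 17 ≥ 10 (want <) — does not hold.

No — constraint 9 is not satisfied.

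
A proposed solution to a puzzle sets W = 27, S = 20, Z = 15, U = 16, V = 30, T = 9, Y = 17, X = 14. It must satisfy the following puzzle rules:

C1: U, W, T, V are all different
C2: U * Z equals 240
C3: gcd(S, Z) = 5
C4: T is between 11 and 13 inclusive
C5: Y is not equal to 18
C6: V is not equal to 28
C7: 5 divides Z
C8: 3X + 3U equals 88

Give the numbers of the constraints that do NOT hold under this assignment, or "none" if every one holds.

Constraints 4 and 8 are violated.

C1: values 16, 27, 9, 30 are pairwise distinct — OK.
C2: U * Z = 16 * 15 = 240 — OK.
C3: gcd(20, 15) = 5 — OK.
C4: T = 9 is outside [11, 13] — violated.
C5: Y = 17, and 17 ≠ 18 — OK.
C6: V = 30, and 30 ≠ 28 — OK.
C7: 15 / 5 = 3, so 5 divides 15 — OK.
C8: 3X + 3U = 3(14) + 3(16) = 90, not 88 — violated.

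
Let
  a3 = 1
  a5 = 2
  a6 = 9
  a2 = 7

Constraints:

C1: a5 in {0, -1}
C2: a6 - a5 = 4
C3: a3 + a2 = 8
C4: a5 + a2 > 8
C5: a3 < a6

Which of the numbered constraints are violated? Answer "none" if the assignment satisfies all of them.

C1: a5 = 2 is not in {0, -1} — violated.
C2: a6 - a5 = 9 - 2 = 7, not 4 — violated.
C3: a3 + a2 = 1 + 7 = 8 — satisfied.
C4: a5 + a2 = 2 + 7 = 9; 9 > 8 — satisfied.
C5: a3 = 1, a6 = 9; 1 < 9 — satisfied.

The assignment fails constraints 1 and 2.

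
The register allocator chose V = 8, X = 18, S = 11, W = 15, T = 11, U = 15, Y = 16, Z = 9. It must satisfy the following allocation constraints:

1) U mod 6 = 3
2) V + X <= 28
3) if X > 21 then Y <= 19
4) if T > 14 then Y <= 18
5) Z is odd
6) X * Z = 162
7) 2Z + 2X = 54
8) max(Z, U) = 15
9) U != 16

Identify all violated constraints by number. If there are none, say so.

1) 15 mod 6 = 3 — satisfied.
2) V + X = 8 + 18 = 26; 26 ≤ 28 — satisfied.
3) X = 18, not > 21; antecedent false, conditional vacuously true — satisfied.
4) T = 11, not > 14; antecedent false, conditional vacuously true — satisfied.
5) Z = 9 is odd — satisfied.
6) X * Z = 18 * 9 = 162 — satisfied.
7) 2Z + 2X = 2(9) + 2(18) = 54 — satisfied.
8) max(9, 15) = 15 — satisfied.
9) U = 15, and 15 ≠ 16 — satisfied.

All constraints are satisfied.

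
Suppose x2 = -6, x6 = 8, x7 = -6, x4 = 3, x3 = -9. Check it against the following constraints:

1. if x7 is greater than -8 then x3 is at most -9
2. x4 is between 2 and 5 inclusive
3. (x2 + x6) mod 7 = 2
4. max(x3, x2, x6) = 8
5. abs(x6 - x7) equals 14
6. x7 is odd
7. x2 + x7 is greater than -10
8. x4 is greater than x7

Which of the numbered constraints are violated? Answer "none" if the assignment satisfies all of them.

1. x7 = -6 > -8, so we need x3 ≤ -9; x3 = -9 ≤ -9  holds
2. x4 = 3 lies in [2, 5]  holds
3. x2 + x6 = 2; 2 mod 7 = 2  holds
4. max(-9, -6, 8) = 8  holds
5. abs(8 - (-6)) = 14  holds
6. x7 = -6 is even  fails
7. x2 + x7 = -6 + (-6) = -12; -12 ≤ -10, bound -10 not met  fails
8. x4 = 3, x7 = -6; 3 > -6  holds

Constraints 6 and 7 do not hold.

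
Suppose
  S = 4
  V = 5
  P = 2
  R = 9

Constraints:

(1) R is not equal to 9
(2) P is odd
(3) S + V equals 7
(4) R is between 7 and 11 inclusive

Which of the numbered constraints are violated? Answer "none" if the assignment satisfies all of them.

(1) R = 9, but 9 is required to differ  false
(2) P = 2 is even  false
(3) S + V = 4 + 5 = 9, not 7  false
(4) R = 9 lies in [7, 11]  true

Violated: 1, 2, and 3.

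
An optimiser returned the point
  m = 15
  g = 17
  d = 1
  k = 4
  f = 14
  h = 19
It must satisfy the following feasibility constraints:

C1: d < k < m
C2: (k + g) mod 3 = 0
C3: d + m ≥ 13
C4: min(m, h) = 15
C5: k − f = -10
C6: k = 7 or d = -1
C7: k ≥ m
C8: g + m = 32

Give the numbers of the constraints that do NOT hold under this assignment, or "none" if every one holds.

The assignment fails constraints 6, 7.

C1: values 1 < 4 < 15 — satisfied.
C2: k + g = 21; 21 mod 3 = 0 — satisfied.
C3: d + m = 1 + 15 = 16; 16 ≥ 13 — satisfied.
C4: min(15, 19) = 15 — satisfied.
C5: k − f = 4 − 14 = -10 — satisfied.
C6: k = 4 ≠ 7 and d = 1 ≠ -1; both disjuncts false — violated.
C7: k = 4, m = 15; 4 < 15 (want ≥) — violated.
C8: g + m = 17 + 15 = 32 — satisfied.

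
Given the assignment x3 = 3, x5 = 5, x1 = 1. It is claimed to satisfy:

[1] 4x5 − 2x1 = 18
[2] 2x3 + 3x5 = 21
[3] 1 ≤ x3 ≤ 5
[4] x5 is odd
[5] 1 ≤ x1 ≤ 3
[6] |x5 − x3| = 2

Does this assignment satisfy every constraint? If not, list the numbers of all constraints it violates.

None — every constraint holds.

[1] 4x5 − 2x1 = 4(5) − 2(1) = 18  true
[2] 2x3 + 3x5 = 2(3) + 3(5) = 21  true
[3] x3 = 3 lies in [1, 5]  true
[4] x5 = 5 is odd  true
[5] x1 = 1 lies in [1, 3]  true
[6] |5 − 3| = 2  true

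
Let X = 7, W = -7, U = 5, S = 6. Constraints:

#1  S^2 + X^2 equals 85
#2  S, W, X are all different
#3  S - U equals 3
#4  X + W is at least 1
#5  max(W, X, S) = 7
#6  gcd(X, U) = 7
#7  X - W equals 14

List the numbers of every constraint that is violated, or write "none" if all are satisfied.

Violated: 3, 4, 6.

#1 S^2 + X^2 = 6^2 + 7^2 = 36 + 49 = 85  true
#2 values 6, -7, 7 are pairwise distinct  true
#3 S - U = 6 - 5 = 1, not 3  false
#4 X + W = 7 + (-7) = 0; 0 < 1, bound 1 not met  false
#5 max(-7, 7, 6) = 7  true
#6 gcd(7, 5) = 1, not 7  false
#7 X - W = 7 - (-7) = 14  true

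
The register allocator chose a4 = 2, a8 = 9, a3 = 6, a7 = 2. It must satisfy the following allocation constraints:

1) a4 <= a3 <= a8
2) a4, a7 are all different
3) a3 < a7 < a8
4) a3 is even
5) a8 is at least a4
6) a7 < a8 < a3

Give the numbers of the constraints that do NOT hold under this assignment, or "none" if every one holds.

1) values 2 <= 6 <= 9 — OK.
2) a4 = a7 = 2, not all different — violated.
3) values 6, 2, 9; a3 = 6 is not < a7 = 2 — violated.
4) a3 = 6 is even — OK.
5) a8 = 9, a4 = 2; 9 ≥ 2 — OK.
6) values 2, 9, 6; a8 = 9 is not < a3 = 6 — violated.

No — constraints 2, 3, 6 are not satisfied.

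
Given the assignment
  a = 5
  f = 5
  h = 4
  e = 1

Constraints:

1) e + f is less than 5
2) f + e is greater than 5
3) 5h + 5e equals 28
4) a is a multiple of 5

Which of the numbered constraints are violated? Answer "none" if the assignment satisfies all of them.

1) e + f = 1 + 5 = 6; 6 ≥ 5, bound 5 not met — violated.
2) f + e = 5 + 1 = 6; 6 > 5 — satisfied.
3) 5h + 5e = 5(4) + 5(1) = 25, not 28 — violated.
4) 5 / 5 = 1, so 5 divides 5 — satisfied.

No — constraints 1, 3 are not satisfied.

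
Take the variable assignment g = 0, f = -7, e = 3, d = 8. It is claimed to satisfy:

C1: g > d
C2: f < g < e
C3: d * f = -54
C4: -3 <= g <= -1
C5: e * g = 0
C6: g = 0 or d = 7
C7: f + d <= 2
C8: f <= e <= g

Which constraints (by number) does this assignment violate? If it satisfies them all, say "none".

Violated: 1, 3, 4, and 8.

C1: g = 0, d = 8; 0 ≤ 8 (want >)  fails
C2: values -7 < 0 < 3  holds
C3: d * f = 8 * (-7) = -56, not -54  fails
C4: g = 0 is outside [-3, -1]  fails
C5: e * g = 3 * 0 = 0  holds
C6: g = 0 = 0 (first disjunct)  holds
C7: f + d = -7 + 8 = 1; 1 ≤ 2  holds
C8: values -7, 3, 0; e = 3 is not <= g = 0  fails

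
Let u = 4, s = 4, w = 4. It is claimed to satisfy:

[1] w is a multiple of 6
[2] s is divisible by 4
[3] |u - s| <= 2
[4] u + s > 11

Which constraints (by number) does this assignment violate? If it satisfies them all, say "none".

[1] 4 = 6*0 + 4, so 6 does not divide 4 — fails.
[2] 4 / 4 = 1, so 4 divides 4 — holds.
[3] |4 - 4| = 0; 0 ≤ 2 — holds.
[4] u + s = 4 + 4 = 8; 8 ≤ 11, bound 11 not met — fails.

Violated: 1, 4.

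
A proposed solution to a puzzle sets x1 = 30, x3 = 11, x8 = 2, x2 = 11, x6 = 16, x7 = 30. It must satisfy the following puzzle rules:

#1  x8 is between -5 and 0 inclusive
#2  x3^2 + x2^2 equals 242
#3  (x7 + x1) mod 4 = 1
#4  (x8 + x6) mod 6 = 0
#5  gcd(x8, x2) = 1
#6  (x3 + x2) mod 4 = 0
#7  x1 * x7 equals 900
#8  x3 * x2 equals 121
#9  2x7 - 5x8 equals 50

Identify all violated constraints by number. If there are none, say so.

Violated: 1, 3, 6.

#1 x8 = 2 is outside [-5, 0]  ✗
#2 x3^2 + x2^2 = 11^2 + 11^2 = 121 + 121 = 242  ✓
#3 x7 + x1 = 60; 60 mod 4 = 0, not 1  ✗
#4 x8 + x6 = 18; 18 mod 6 = 0  ✓
#5 gcd(2, 11) = 1  ✓
#6 x3 + x2 = 22; 22 mod 4 = 2, not 0  ✗
#7 x1 * x7 = 30 * 30 = 900  ✓
#8 x3 * x2 = 11 * 11 = 121  ✓
#9 2x7 - 5x8 = 2(30) - 5(2) = 50  ✓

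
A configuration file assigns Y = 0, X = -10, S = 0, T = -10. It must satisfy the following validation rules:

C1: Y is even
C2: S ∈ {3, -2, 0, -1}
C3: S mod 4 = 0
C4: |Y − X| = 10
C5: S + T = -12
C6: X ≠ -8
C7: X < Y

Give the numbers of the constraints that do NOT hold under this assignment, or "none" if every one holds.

C1: Y = 0 is even — holds.
C2: S = 0 is in {3, -2, 0, -1} — holds.
C3: 0 mod 4 = 0 — holds.
C4: |0 − (-10)| = 10 — holds.
C5: S + T = 0 + (-10) = -10, not -12 — fails.
C6: X = -10, and -10 ≠ -8 — holds.
C7: X = -10, Y = 0; -10 < 0 — holds.

The assignment fails constraint 5.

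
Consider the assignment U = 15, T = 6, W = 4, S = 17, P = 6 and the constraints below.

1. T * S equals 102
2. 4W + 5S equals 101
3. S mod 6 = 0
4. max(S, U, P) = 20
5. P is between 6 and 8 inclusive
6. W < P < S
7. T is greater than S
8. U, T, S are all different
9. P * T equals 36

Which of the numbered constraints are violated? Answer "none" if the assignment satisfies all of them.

1. T * S = 6 * 17 = 102 — OK.
2. 4W + 5S = 4(4) + 5(17) = 101 — OK.
3. 17 mod 6 = 5, not 0 — violated.
4. max(17, 15, 6) = 17, not 20 — violated.
5. P = 6 lies in [6, 8] — OK.
6. values 4 < 6 < 17 — OK.
7. T = 6, S = 17; 6 ≤ 17 (want >) — violated.
8. values 15, 6, 17 are pairwise distinct — OK.
9. P * T = 6 * 6 = 36 — OK.

No — constraints 3, 4, and 7 are not satisfied.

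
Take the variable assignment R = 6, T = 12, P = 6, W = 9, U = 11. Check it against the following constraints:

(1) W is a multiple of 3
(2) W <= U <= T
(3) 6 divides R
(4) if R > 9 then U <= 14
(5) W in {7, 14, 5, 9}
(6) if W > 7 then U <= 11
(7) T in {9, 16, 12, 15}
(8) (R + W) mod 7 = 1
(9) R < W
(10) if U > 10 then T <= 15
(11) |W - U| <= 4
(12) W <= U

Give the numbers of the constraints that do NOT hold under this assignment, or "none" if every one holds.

(1) 9 / 3 = 3, so 3 divides 9 — holds.
(2) values 9 <= 11 <= 12 — holds.
(3) 6 / 6 = 1, so 6 divides 6 — holds.
(4) R = 6, not > 9; antecedent false, conditional vacuously true — holds.
(5) W = 9 is in {7, 14, 5, 9} — holds.
(6) W = 9 > 7, so we need U ≤ 11; U = 11 ≤ 11 — holds.
(7) T = 12 is in {9, 16, 12, 15} — holds.
(8) R + W = 15; 15 mod 7 = 1 — holds.
(9) R = 6, W = 9; 6 < 9 — holds.
(10) U = 11 > 10, so we need T ≤ 15; T = 12 ≤ 15 — holds.
(11) |9 - 11| = 2; 2 ≤ 4 — holds.
(12) W = 9, U = 11; 9 ≤ 11 — holds.

No violations.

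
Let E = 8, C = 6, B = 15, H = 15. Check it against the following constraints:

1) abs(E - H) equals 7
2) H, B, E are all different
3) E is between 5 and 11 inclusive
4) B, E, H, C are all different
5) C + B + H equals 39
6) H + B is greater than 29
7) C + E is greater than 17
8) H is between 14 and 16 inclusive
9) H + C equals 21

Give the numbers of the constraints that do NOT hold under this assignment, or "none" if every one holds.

1) abs(8 - 15) = 7 — satisfied.
2) H = B = 15, not all different — violated.
3) E = 8 lies in [5, 11] — satisfied.
4) B = H = 15, not all different — violated.
5) C + B + H = 6 + 15 + 15 = 36, not 39 — violated.
6) H + B = 15 + 15 = 30; 30 > 29 — satisfied.
7) C + E = 6 + 8 = 14; 14 ≤ 17, bound 17 not met — violated.
8) H = 15 lies in [14, 16] — satisfied.
9) H + C = 15 + 6 = 21 — satisfied.

Constraints 2, 4, 5, and 7 do not hold.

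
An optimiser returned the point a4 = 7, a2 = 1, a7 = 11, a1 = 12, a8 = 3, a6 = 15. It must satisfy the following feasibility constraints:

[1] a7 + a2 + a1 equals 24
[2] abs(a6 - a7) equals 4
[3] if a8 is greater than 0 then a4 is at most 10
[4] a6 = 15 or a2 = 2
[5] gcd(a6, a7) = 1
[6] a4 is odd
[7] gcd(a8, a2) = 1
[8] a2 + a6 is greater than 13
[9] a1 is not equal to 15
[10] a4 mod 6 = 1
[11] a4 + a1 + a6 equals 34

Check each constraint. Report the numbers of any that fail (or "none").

All constraints are satisfied.

[1] a7 + a2 + a1 = 11 + 1 + 12 = 24 — satisfied.
[2] abs(15 - 11) = 4 — satisfied.
[3] a8 = 3 > 0, so we need a4 ≤ 10; a4 = 7 ≤ 10 — satisfied.
[4] a6 = 15 = 15 (first disjunct) — satisfied.
[5] gcd(15, 11) = 1 — satisfied.
[6] a4 = 7 is odd — satisfied.
[7] gcd(3, 1) = 1 — satisfied.
[8] a2 + a6 = 1 + 15 = 16; 16 > 13 — satisfied.
[9] a1 = 12, and 12 ≠ 15 — satisfied.
[10] 7 mod 6 = 1 — satisfied.
[11] a4 + a1 + a6 = 7 + 12 + 15 = 34 — satisfied.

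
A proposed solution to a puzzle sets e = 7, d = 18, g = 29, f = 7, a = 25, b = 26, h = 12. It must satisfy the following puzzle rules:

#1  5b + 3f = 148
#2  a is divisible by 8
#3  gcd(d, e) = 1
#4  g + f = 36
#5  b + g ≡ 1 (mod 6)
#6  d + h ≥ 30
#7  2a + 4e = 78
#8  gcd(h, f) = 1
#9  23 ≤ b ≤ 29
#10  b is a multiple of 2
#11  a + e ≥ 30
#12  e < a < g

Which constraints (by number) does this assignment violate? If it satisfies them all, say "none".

#1 5b + 3f = 5(26) + 3(7) = 151, not 148  ✘
#2 25 = 8×3 + 1, so 8 does not divide 25  ✘
#3 gcd(18, 7) = 1  ✔
#4 g + f = 29 + 7 = 36  ✔
#5 b + g = 55; 55 mod 6 = 1  ✔
#6 d + h = 18 + 12 = 30; 30 ≥ 30  ✔
#7 2a + 4e = 2(25) + 4(7) = 78  ✔
#8 gcd(12, 7) = 1  ✔
#9 b = 26 lies in [23, 29]  ✔
#10 26 / 2 = 13, so 2 divides 26  ✔
#11 a + e = 25 + 7 = 32; 32 ≥ 30  ✔
#12 values 7 < 25 < 29  ✔

Violated: 1 and 2.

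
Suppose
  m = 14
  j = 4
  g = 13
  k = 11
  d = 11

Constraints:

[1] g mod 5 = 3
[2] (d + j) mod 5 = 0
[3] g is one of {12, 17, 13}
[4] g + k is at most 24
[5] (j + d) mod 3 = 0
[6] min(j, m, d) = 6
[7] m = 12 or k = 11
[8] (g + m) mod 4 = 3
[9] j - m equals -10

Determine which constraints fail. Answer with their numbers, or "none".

[1] 13 mod 5 = 3 — OK.
[2] d + j = 15; 15 mod 5 = 0 — OK.
[3] g = 13 is in {12, 17, 13} — OK.
[4] g + k = 13 + 11 = 24; 24 ≤ 24 — OK.
[5] j + d = 15; 15 mod 3 = 0 — OK.
[6] min(4, 14, 11) = 4, not 6 — violated.
[7] m = 14 ≠ 12, but k = 11 = 11 (second disjunct) — OK.
[8] g + m = 27; 27 mod 4 = 3 — OK.
[9] j - m = 4 - 14 = -10 — OK.

Constraint 6 does not hold.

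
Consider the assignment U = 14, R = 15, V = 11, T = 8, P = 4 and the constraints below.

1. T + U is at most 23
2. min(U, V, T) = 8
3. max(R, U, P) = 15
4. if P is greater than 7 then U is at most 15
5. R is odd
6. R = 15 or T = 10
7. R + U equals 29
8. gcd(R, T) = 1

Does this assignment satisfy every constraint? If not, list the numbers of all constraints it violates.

1. T + U = 8 + 14 = 22; 22 ≤ 23 — holds.
2. min(14, 11, 8) = 8 — holds.
3. max(15, 14, 4) = 15 — holds.
4. P = 4, not > 7; antecedent false, conditional vacuously true — holds.
5. R = 15 is odd — holds.
6. R = 15 = 15 (first disjunct) — holds.
7. R + U = 15 + 14 = 29 — holds.
8. gcd(15, 8) = 1 — holds.

None — every constraint holds.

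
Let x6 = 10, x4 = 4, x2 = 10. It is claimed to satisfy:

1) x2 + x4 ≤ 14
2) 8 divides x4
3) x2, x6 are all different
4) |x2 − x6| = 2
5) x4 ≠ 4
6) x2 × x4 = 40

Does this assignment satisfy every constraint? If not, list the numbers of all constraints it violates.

1) x2 + x4 = 10 + 4 = 14; 14 ≤ 14 — holds.
2) 4 = 8×0 + 4, so 8 does not divide 4 — fails.
3) x2 = x6 = 10, not all different — fails.
4) |10 − 10| = 0, not 2 — fails.
5) x4 = 4, but 4 is required to differ — fails.
6) x2 × x4 = 10 × 4 = 40 — holds.

Constraints 2, 3, 4, and 5 do not hold.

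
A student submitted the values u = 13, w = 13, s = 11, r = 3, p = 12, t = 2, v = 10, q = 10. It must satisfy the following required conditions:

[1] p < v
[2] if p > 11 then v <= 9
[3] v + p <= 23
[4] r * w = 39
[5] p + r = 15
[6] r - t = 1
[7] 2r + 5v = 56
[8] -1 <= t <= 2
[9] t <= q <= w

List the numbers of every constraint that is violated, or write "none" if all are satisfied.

[1] p = 12, v = 10; 12 ≥ 10 (want <)  FAIL
[2] p = 12 > 11, so we need v ≤ 9; but v = 10 > 9  FAIL
[3] v + p = 10 + 12 = 22; 22 ≤ 23  OK
[4] r * w = 3 * 13 = 39  OK
[5] p + r = 12 + 3 = 15  OK
[6] r - t = 3 - 2 = 1  OK
[7] 2r + 5v = 2(3) + 5(10) = 56  OK
[8] t = 2 lies in [-1, 2]  OK
[9] values 2 <= 10 <= 13  OK

Violated: 1 and 2.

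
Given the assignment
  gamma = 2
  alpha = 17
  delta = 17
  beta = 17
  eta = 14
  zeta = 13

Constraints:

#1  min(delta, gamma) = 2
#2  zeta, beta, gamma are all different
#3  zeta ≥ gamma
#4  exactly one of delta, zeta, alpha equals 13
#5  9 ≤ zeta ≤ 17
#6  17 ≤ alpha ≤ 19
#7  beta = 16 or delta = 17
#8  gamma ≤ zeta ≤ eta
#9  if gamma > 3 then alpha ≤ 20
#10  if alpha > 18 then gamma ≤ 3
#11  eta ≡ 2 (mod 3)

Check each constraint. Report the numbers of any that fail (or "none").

No violations.

#1 min(17, 2) = 2 — OK.
#2 values 13, 17, 2 are pairwise distinct — OK.
#3 zeta = 13, gamma = 2; 13 ≥ 2 — OK.
#4 delta=17, zeta=13, alpha=17; 1 of them equals 13 — OK.
#5 zeta = 13 lies in [9, 17] — OK.
#6 alpha = 17 lies in [17, 19] — OK.
#7 beta = 17 ≠ 16, but delta = 17 = 17 (second disjunct) — OK.
#8 values 2 ≤ 13 ≤ 14 — OK.
#9 gamma = 2, not > 3; antecedent false, conditional vacuously true — OK.
#10 alpha = 17, not > 18; antecedent false, conditional vacuously true — OK.
#11 14 mod 3 = 2 — OK.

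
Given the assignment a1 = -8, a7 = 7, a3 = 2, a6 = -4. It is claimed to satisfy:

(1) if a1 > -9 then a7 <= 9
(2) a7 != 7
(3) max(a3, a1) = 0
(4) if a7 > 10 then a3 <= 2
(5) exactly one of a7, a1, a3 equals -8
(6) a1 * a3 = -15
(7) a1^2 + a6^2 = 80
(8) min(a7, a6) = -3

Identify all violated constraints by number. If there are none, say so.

Constraints 2, 3, 6, 8 do not hold.

(1) a1 = -8 > -9, so we need a7 ≤ 9; a7 = 7 ≤ 9  ✔
(2) a7 = 7, but 7 is required to differ  ✘
(3) max(2, -8) = 2, not 0  ✘
(4) a7 = 7, not > 10; antecedent false, conditional vacuously true  ✔
(5) a7=7, a1=-8, a3=2; 1 of them equals -8  ✔
(6) a1 * a3 = -8 * 2 = -16, not -15  ✘
(7) a1^2 + a6^2 = (-8)^2 + (-4)^2 = 64 + 16 = 80  ✔
(8) min(7, -4) = -4, not -3  ✘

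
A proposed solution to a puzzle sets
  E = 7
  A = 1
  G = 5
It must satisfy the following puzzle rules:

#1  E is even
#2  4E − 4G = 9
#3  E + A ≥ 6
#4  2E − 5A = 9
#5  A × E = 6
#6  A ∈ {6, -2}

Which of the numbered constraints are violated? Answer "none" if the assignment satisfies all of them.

No — constraints 1, 2, 5, and 6 are not satisfied.

#1 E = 7 is odd — violated.
#2 4E − 4G = 4(7) − 4(5) = 8, not 9 — violated.
#3 E + A = 7 + 1 = 8; 8 ≥ 6 — satisfied.
#4 2E − 5A = 2(7) − 5(1) = 9 — satisfied.
#5 A × E = 1 × 7 = 7, not 6 — violated.
#6 A = 1 is not in {6, -2} — violated.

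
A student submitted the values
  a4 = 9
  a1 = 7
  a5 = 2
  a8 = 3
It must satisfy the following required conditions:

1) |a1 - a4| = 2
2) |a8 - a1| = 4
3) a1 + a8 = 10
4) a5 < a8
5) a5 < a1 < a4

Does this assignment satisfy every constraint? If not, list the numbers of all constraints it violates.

1) |7 - 9| = 2 — satisfied.
2) |3 - 7| = 4 — satisfied.
3) a1 + a8 = 7 + 3 = 10 — satisfied.
4) a5 = 2, a8 = 3; 2 < 3 — satisfied.
5) values 2 < 7 < 9 — satisfied.

All constraints are satisfied.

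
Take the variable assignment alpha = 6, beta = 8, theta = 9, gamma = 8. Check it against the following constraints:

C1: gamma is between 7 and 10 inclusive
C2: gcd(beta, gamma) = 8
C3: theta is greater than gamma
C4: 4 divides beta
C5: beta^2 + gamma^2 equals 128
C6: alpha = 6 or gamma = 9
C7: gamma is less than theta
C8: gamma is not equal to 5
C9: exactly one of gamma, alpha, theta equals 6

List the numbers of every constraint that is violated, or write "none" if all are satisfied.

C1: gamma = 8 lies in [7, 10] — holds.
C2: gcd(8, 8) = 8 — holds.
C3: theta = 9, gamma = 8; 9 > 8 — holds.
C4: 8 / 4 = 2, so 4 divides 8 — holds.
C5: beta^2 + gamma^2 = 8^2 + 8^2 = 64 + 64 = 128 — holds.
C6: alpha = 6 = 6 (first disjunct) — holds.
C7: gamma = 8, theta = 9; 8 < 9 — holds.
C8: gamma = 8, and 8 ≠ 5 — holds.
C9: gamma=8, alpha=6, theta=9; 1 of them equals 6 — holds.

All constraints are satisfied.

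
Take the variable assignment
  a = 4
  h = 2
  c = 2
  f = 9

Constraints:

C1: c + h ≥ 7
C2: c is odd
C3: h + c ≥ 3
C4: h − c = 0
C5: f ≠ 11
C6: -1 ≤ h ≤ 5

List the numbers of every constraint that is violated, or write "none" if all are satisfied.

C1: c + h = 2 + 2 = 4; 4 < 7, bound 7 not met — violated.
C2: c = 2 is even — violated.
C3: h + c = 2 + 2 = 4; 4 ≥ 3 — satisfied.
C4: h − c = 2 − 2 = 0 — satisfied.
C5: f = 9, and 9 ≠ 11 — satisfied.
C6: h = 2 lies in [-1, 5] — satisfied.

No — constraints 1 and 2 are not satisfied.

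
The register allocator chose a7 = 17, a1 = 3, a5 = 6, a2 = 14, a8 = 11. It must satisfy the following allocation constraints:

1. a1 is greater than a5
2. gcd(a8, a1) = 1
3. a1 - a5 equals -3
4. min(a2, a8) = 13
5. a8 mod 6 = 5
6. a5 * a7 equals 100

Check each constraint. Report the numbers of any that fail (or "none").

1. a1 = 3, a5 = 6; 3 ≤ 6 (want >)  false
2. gcd(11, 3) = 1  true
3. a1 - a5 = 3 - 6 = -3  true
4. min(14, 11) = 11, not 13  false
5. 11 mod 6 = 5  true
6. a5 * a7 = 6 * 17 = 102, not 100  false

No — constraints 1, 4, and 6 are not satisfied.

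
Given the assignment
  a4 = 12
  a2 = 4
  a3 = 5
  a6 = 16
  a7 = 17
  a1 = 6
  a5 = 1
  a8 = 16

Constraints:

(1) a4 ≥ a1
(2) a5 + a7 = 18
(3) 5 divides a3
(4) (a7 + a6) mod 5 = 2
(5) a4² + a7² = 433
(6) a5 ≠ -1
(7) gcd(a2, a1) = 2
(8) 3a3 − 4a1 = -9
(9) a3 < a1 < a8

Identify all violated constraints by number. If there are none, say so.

Violated: 4.

(1) a4 = 12, a1 = 6; 12 ≥ 6  ✔
(2) a5 + a7 = 1 + 17 = 18  ✔
(3) 5 / 5 = 1, so 5 divides 5  ✔
(4) a7 + a6 = 33; 33 mod 5 = 3, not 2  ✘
(5) a4² + a7² = 12² + 17² = 144 + 289 = 433  ✔
(6) a5 = 1, and 1 ≠ -1  ✔
(7) gcd(4, 6) = 2  ✔
(8) 3a3 − 4a1 = 3(5) − 4(6) = -9  ✔
(9) values 5 < 6 < 16  ✔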